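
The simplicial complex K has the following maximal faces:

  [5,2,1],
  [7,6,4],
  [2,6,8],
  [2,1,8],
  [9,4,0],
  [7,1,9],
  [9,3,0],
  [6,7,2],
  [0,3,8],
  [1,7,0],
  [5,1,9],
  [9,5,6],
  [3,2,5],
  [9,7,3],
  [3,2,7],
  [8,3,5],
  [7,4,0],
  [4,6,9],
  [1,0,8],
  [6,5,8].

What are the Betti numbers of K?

We work with the vertex ordering 0 < 1 < 2 < 3 < 4 < 5 < 6 < 7 < 8 < 9. The simplices of K, each written with vertices in increasing order, are:

  0-simplices (10): [0], [1], [2], [3], [4], [5], [6], [7], [8], [9]
  1-simplices (30): (30 of them)
  2-simplices (20): (20 of them)

so the chain groups are C_0 ≅ Z^10, C_1 ≅ Z^30, C_2 ≅ Z^20.

∂_1: C_1 → C_0 sends each edge [p,q] (with p < q) to q − p.
The resulting 10×30 matrix has rank 9, and its Smith normal form has invariant factors (1,1,1,1,1,1,1,1,1).

∂_2: C_2 → C_1 sends each 2-simplex [p,q,r] to [q,r] − [p,r] + [p,q]. For instance
  ∂[1,5,9] = [5,9] − [1,9] + [1,5],
  ∂[2,6,8] = [6,8] − [2,8] + [2,6].
As a 30×20 matrix over Z this has rank 20, with invariant factors (1,1,1,1,1,1,1,1,1,1,1,1,1,1,1,1,1,1,1,2).

From H_k ≅ ker(∂_k) / im(∂_{k+1}) we obtain:

  H_0: rank C_0 − rank ∂_1 = 10 − 9 = 1, and the invariant factors of ∂_1 are all 1, so H_0 ≅ Z.
  H_1: rank ker ∂_1 − rank ∂_2 = (30 − 9) − 20 = 1, and ∂_2 has invariant factor 2 > 1, so H_1 ≅ Z × Z/2.
  H_2: rank ker ∂_2 − rank ∂_3 = (20 − 20) − 0 = 0, and there is no ∂_3, so H_2 ≅ 0.

Hence the Betti numbers are b_0 = 1, b_1 = 1, b_2 = 0.

b_0 = 1, b_1 = 1, b_2 = 0.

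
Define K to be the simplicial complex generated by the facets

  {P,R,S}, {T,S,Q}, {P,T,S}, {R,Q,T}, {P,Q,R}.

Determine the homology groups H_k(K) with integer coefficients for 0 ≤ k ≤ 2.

H_0 ≅ Z,  H_1 ≅ Z,  H_2 = 0.

Take the total order P < Q < R < S < T on the vertex set. Then K (dimension 2) consists of the simplices:

  0-simplices (5): P, Q, R, S, T
  1-simplices (10): PQ, PR, PS, PT, QR, QS, QT, RS, RT, ST
  2-simplices (5): PQR, PRS, PST, QRT, QST

Hence C_0 ≅ Z^5, C_1 ≅ Z^10, C_2 ≅ Z^5.

Boundary ∂_1: C_1 → C_0 sends each edge [p,q] (with p < q) to q − p. For instance
  ∂PS = S − P.
The resulting 5×10 matrix has rank 4, and its Smith normal form has invariant factors (1,1,1,1).

∂_2: C_2 → C_1 sends each 2-simplex [p,q,r] to [q,r] − [p,r] + [p,q]. For instance
  ∂PST = ST − PT + PS,
  ∂QST = ST − QT + QS.
As a 10×5 matrix over Z this has rank 5, with invariant factors (1,1,1,1,1).

From H_k ≅ ker(∂_k) / im(∂_{k+1}) we obtain:

  H_0: rank C_0 − rank ∂_1 = 5 − 4 = 1, and the invariant factors of ∂_1 are all 1, so H_0 ≅ Z.
  H_1: rank ker ∂_1 − rank ∂_2 = (10 − 4) − 5 = 1, and the invariant factors of ∂_2 are all 1, so H_1 ≅ Z.
  H_2: rank ker ∂_2 − rank ∂_3 = (5 − 5) − 0 = 0, and there is no ∂_3, so H_2 ≅ 0.

As a check, the Euler characteristic is 5 − 10 + 5 = 0, which agrees with 1 − 1 + 0 = 0.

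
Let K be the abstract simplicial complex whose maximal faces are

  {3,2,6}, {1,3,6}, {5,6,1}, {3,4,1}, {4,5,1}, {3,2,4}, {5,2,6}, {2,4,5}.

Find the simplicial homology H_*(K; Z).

We work with the vertex ordering 1 < 2 < 3 < 4 < 5 < 6. The simplices of K, each written with vertices in increasing order, are:

  0-simplices (6): [1], [2], [3], [4], [5], [6]
  1-simplices (12): [1,3], [1,4], [1,5], [1,6], [2,3], [2,4], [2,5], [2,6], [3,4], [3,6], [4,5], [5,6]
  2-simplices (8): [1,3,4], [1,3,6], [1,4,5], [1,5,6], [2,3,4], [2,3,6], [2,4,5], [2,5,6]

Hence C_0 ≅ Z^6, C_1 ≅ Z^12, C_2 ≅ Z^8.

Boundary ∂_1: C_1 → C_0 sends each edge [p,q] (with p < q) to q − p. For instance
  ∂[2,6] = [6] − [2].
As a 6×12 matrix over Z this has rank 5, with invariant factors (1,1,1,1,1).

Boundary ∂_2: C_2 → C_1 maps a triangle to the signed sum of its edges. For instance
  ∂[2,3,6] = [3,6] − [2,6] + [2,3],
  ∂[2,3,4] = [3,4] − [2,4] + [2,3].
This gives a 12×8 integer matrix of rank 7; reducing to Smith normal form yields diagonal entries (1,1,1,1,1,1,1).

From H_k ≅ ker(∂_k) / im(∂_{k+1}) we obtain:

  H_0: rank C_0 − rank ∂_1 = 6 − 5 = 1, and the invariant factors of ∂_1 are all 1, so H_0 = Z.
  H_1: rank ker ∂_1 − rank ∂_2 = (12 − 5) − 7 = 0, and the invariant factors of ∂_2 are all 1, so H_1 = 0.
  H_2: rank ker ∂_2 − rank ∂_3 = (8 − 7) − 0 = 1, and there is no ∂_3, so H_2 = Z.

As a check, the Euler characteristic is 6 − 12 + 8 = 2, which agrees with 1 − 0 + 1 = 2.

H_0 ≅ Z,  H_1 = 0,  H_2 ≅ Z.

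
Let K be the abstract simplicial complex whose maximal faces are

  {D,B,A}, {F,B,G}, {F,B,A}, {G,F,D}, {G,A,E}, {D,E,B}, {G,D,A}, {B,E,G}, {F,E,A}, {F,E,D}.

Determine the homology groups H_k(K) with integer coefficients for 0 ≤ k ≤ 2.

H_0 = Z,  H_1 = Z/2Z,  H_2 = 0.

Take the total order A < B < D < E < F < G on the vertex set. Then K (dimension 2) consists of the simplices:

  0-simplices (6): A, B, D, E, F, G
  1-simplices (15): AB, AD, AE, AF, AG, BD, BE, BF, BG, DE, DF, DG, EF, EG, FG
  2-simplices (10): ABD, ABF, ADG, AEF, AEG, BDE, BEG, BFG, DEF, DFG

so the chain groups are C_0 ≅ Z^6, C_1 ≅ Z^15, C_2 ≅ Z^10.

The boundary map ∂_1: C_1 → C_0 maps an edge to its endpoints' difference, ∂[p,q] = q − p.
This gives a 6×15 integer matrix of rank 5; reducing to Smith normal form yields diagonal entries (1,1,1,1,1).

The boundary map ∂_2: C_2 → C_1 sends each 2-simplex [p,q,r] to [q,r] − [p,r] + [p,q]. For instance
  ∂BDE = DE − BE + BD,
  ∂ABF = BF − AF + AB.
As a 15×10 matrix over Z this has rank 10, with invariant factors (1,1,1,1,1,1,1,1,1,2).

From H_k ≅ ker(∂_k) / im(∂_{k+1}) we obtain:

  H_0: rank C_0 − rank ∂_1 = 6 − 5 = 1, and the invariant factors of ∂_1 are all 1, so H_0 ≅ Z.
  H_1: rank ker ∂_1 − rank ∂_2 = (15 − 5) − 10 = 0, and ∂_2 has invariant factor 2 > 1, so H_1 ≅ Z/2Z.
  H_2: rank ker ∂_2 − rank ∂_3 = (10 − 10) − 0 = 0, and there is no ∂_3, so H_2 ≅ 0.

As a check, the Euler characteristic is 6 − 15 + 10 = 1, which agrees with 1 − 0 + 0 = 1.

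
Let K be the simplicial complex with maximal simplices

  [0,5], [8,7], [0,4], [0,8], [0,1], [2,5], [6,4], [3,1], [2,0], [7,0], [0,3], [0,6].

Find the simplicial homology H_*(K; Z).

Take the total order 0 < 1 < 2 < 3 < 4 < 5 < 6 < 7 < 8 on the vertex set. Then K (dimension 1) consists of the simplices:

  0-simplices (9): [0], [1], [2], [3], [4], [5], [6], [7], [8]
  1-simplices (12): [0,1], [0,2], [0,3], [0,4], [0,5], [0,6], [0,7], [0,8], [1,3], [2,5], [4,6], [7,8]

giving chain groups C_0 ≅ Z^9, C_1 ≅ Z^12.

The boundary map ∂_1: C_1 → C_0 sends each edge [p,q] (with p < q) to q − p.
The 9×12 boundary matrix has rank 8 and Smith normal form diag(1,1,1,1,1,1,1,1).

Computing H_k = (kernel of ∂_k) / (image of ∂_{k+1}):

  H_0: rank C_0 − rank ∂_1 = 9 − 8 = 1, and the invariant factors of ∂_1 are all 1, so H_0 ≅ Z.
  H_1: rank ker ∂_1 − rank ∂_2 = (12 − 8) − 0 = 4, and there is no ∂_2, so H_1 ≅ Z^4.

H_0 = Z,  H_1 = Z^4.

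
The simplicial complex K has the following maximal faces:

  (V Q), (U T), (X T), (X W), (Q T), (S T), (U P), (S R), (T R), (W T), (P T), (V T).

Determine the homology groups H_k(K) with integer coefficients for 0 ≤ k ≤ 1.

Fix the vertex order P < Q < R < S < T < U < V < W < X and write every simplex with vertices in increasing order. Then dim K = 1 and the simplices of K are:

  0-simplices (9): P, Q, R, S, T, U, V, W, X
  1-simplices (12): PT, PU, QT, QV, RS, RT, ST, TU, TV, TW, TX, WX

Hence C_0 ≅ Z^9, C_1 ≅ Z^12.

∂_1: C_1 → C_0 maps an edge to its endpoints' difference, ∂[p,q] = q − p. For instance
  ∂QT = T − Q.
The 9×12 boundary matrix has rank 8 and Smith normal form diag(1,1,1,1,1,1,1,1).

From H_k ≅ ker(∂_k) / im(∂_{k+1}) we obtain:

  H_0: rank C_0 − rank ∂_1 = 9 − 8 = 1, and the invariant factors of ∂_1 are all 1, so H_0 ≅ Z.
  H_1: rank ker ∂_1 − rank ∂_2 = (12 − 8) − 0 = 4, and there is no ∂_2, so H_1 ≅ Z^4.

As a check, the Euler characteristic is 9 − 12 = -3, which agrees with 1 − 4 = -3.
(K is a triangulation of a wedge of 4 circles.)

H_0 = Z,  H_1 = Z^4.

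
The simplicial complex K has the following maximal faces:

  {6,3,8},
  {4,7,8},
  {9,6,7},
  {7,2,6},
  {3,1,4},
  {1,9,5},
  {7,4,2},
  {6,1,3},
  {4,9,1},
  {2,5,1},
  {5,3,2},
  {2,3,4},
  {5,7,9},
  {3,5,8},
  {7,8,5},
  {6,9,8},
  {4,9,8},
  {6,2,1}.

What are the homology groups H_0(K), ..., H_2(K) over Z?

H_0 ≅ Z,  H_1 ≅ Z ⊕ Z/2,  H_2 = 0.

Take the total order 1 < 2 < 3 < 4 < 5 < 6 < 7 < 8 < 9 on the vertex set. Then K (dimension 2) consists of the simplices:

  0-simplices (9): [1], [2], [3], [4], [5], [6], [7], [8], [9]
  1-simplices (27): (27 of them)
  2-simplices (18): [1,2,5], [1,2,6], [1,3,4], [1,3,6], [1,4,9], [1,5,9], [2,3,4], [2,3,5], [2,4,7], [2,6,7], [3,5,8], [3,6,8], [4,7,8], [4,8,9], [5,7,8], [5,7,9], [6,7,9], [6,8,9]

Hence C_0 ≅ Z^9, C_1 ≅ Z^27, C_2 ≅ Z^18.

Boundary ∂_1: C_1 → C_0 maps an edge to its endpoints' difference, ∂[p,q] = q − p.
This gives a 9×27 integer matrix of rank 8; reducing to Smith normal form yields diagonal entries (1,1,1,1,1,1,1,1).

The boundary map ∂_2: C_2 → C_1 acts by ∂[p,q,r] = [q,r] − [p,r] + [p,q]. For instance
  ∂[6,8,9] = [8,9] − [6,9] + [6,8],
  ∂[1,4,9] = [4,9] − [1,9] + [1,4].
The 27×18 boundary matrix has rank 18 and Smith normal form diag(1,1,1,1,1,1,1,1,1,1,1,1,1,1,1,1,1,2).

From H_k ≅ ker(∂_k) / im(∂_{k+1}) we obtain:

  H_0: rank C_0 − rank ∂_1 = 9 − 8 = 1, and the invariant factors of ∂_1 are all 1, so H_0 = Z.
  H_1: rank ker ∂_1 − rank ∂_2 = (27 − 8) − 18 = 1, and ∂_2 has invariant factor 2 > 1, so H_1 = Z ⊕ Z/2.
  H_2: rank ker ∂_2 − rank ∂_3 = (18 − 18) − 0 = 0, and there is no ∂_3, so H_2 = 0.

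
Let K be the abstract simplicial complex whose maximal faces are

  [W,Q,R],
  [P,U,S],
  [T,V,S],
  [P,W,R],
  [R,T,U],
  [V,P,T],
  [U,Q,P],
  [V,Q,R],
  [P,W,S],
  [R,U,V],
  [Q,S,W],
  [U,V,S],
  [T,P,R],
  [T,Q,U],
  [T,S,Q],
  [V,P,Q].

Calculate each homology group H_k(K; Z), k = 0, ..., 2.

H_0 = Z,  H_1 = Z^2,  H_2 = Z.

Take the total order P < Q < R < S < T < U < V < W on the vertex set. Then K (dimension 2) consists of the simplices:

  0-simplices (8): P, Q, R, S, T, U, V, W
  1-simplices (24): PQ, PR, PS, PT, PU, PV, PW, QR, QS, QT, QU, QV, QW, RT, RU, RV, RW, ST, SU, SV, SW, TU, TV, UV
  2-simplices (16): PQU, PQV, PRT, PRW, PSU, PSW, PTV, QRV, QRW, QST, QSW, QTU, RTU, RUV, STV, SUV

giving chain groups C_0 ≅ Z^8, C_1 ≅ Z^24, C_2 ≅ Z^16.

The boundary map ∂_1: C_1 → C_0 sends each edge [p,q] (with p < q) to q − p.
The 8×24 boundary matrix has rank 7 and Smith normal form diag(1,1,1,1,1,1,1).

∂_2: C_2 → C_1 sends each 2-simplex [p,q,r] to [q,r] − [p,r] + [p,q]. For instance
  ∂PRT = RT − PT + PR,
  ∂QRW = RW − QW + QR.
As a 24×16 matrix over Z this has rank 15, with invariant factors (1,1,1,1,1,1,1,1,1,1,1,1,1,1,1).

From H_k ≅ ker(∂_k) / im(∂_{k+1}) we obtain:

  H_0: rank C_0 − rank ∂_1 = 8 − 7 = 1, and the invariant factors of ∂_1 are all 1, so H_0 ≅ Z.
  H_1: rank ker ∂_1 − rank ∂_2 = (24 − 7) − 15 = 2, and the invariant factors of ∂_2 are all 1, so H_1 ≅ Z^2.
  H_2: rank ker ∂_2 − rank ∂_3 = (16 − 15) − 0 = 1, and there is no ∂_3, so H_2 ≅ Z.

(K is a triangulation of the torus T^2.)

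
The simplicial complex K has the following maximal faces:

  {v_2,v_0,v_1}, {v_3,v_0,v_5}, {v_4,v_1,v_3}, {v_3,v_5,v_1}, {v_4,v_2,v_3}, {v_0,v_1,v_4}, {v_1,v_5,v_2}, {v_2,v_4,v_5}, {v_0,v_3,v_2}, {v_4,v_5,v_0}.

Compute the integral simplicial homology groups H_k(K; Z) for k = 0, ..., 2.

H_0 = Z,  H_1 = Z/2,  H_2 = 0.

K has 6 vertices, 15 edges, 10 triangles.
rank ∂_0 = 0, rank ∂_1 = 5 ⇒ b_0 = 6 − 0 − 5 = 1; all invariant factors of ∂_1 are 1 so no torsion. So H_0 ≅ Z.
rank ∂_1 = 5, rank ∂_2 = 10 ⇒ b_1 = 15 − 5 − 10 = 0; ∂_2 has invariant factor(s) [2] giving torsion. So H_1 ≅ Z/2.
rank ∂_2 = 10, rank ∂_3 = 0 ⇒ b_2 = 10 − 10 − 0 = 0. So H_2 ≅ 0.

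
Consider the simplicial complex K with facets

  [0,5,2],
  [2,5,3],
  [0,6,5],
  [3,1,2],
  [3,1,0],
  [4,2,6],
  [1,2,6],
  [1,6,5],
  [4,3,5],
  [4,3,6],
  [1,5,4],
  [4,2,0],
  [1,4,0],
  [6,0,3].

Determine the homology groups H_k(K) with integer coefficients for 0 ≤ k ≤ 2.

H_0 = Z,  H_1 = Z^2,  H_2 = Z.

K has 7 vertices, 21 edges, 14 triangles.
rank ∂_0 = 0, rank ∂_1 = 6 ⇒ b_0 = 7 − 0 − 6 = 1; all invariant factors of ∂_1 are 1 so no torsion. So H_0 = Z.
rank ∂_1 = 6, rank ∂_2 = 13 ⇒ b_1 = 21 − 6 − 13 = 2; all invariant factors of ∂_2 are 1 so no torsion. So H_1 = Z^2.
rank ∂_2 = 13, rank ∂_3 = 0 ⇒ b_2 = 14 − 13 − 0 = 1. So H_2 = Z.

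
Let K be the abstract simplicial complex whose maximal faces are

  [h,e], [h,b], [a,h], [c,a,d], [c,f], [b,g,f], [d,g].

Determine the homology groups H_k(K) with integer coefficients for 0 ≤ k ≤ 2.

H_0 ≅ Z,  H_1 ≅ Z^2,  H_2 = 0.

We work with the vertex ordering a < b < c < d < e < f < g < h. The simplices of K, each written with vertices in increasing order, are:

  0-simplices (8): a, b, c, d, e, f, g, h
  1-simplices (11): ac, ad, ah, bf, bg, bh, cd, cf, dg, eh, fg
  2-simplices (2): acd, bfg

so the chain groups are C_0 ≅ Z^8, C_1 ≅ Z^11, C_2 ≅ Z^2.

The boundary map ∂_1: C_1 → C_0 is given by ∂[p,q] = [q] − [p]. For instance
  ∂bg = g − b.
This gives a 8×11 integer matrix of rank 7; reducing to Smith normal form yields diagonal entries (1,1,1,1,1,1,1).

The boundary map ∂_2: C_2 → C_1 maps a triangle to the signed sum of its edges. For instance
  ∂acd = cd − ad + ac,
  ∂bfg = fg − bg + bf.
This gives a 11×2 integer matrix of rank 2; reducing to Smith normal form yields diagonal entries (1,1).

Computing H_k = (kernel of ∂_k) / (image of ∂_{k+1}):

  H_0: rank C_0 − rank ∂_1 = 8 − 7 = 1, and the invariant factors of ∂_1 are all 1, so H_0 = Z.
  H_1: rank ker ∂_1 − rank ∂_2 = (11 − 7) − 2 = 2, and the invariant factors of ∂_2 are all 1, so H_1 = Z^2.
  H_2: rank ker ∂_2 − rank ∂_3 = (2 − 2) − 0 = 0, and there is no ∂_3, so H_2 = 0.

As a check, the Euler characteristic is 8 − 11 + 2 = -1, which agrees with 1 − 2 + 0 = -1.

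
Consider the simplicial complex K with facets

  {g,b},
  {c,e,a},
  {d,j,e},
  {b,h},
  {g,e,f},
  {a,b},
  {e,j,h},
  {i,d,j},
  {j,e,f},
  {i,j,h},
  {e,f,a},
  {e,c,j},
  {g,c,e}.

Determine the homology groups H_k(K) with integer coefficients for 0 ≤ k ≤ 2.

Fix the vertex order a < b < c < d < e < f < g < h < i < j and write every simplex with vertices in increasing order. Then dim K = 2 and the simplices of K are:

  0-simplices (10): a, b, c, d, e, f, g, h, i, j
  1-simplices (21): ab, ac, ae, af, bg, bh, ce, cg, cj, de, di, dj, ef, eg, eh, ej, fg, fj, hi, hj, ij
  2-simplices (10): ace, aef, ceg, cej, dej, dij, efg, efj, ehj, hij

Hence C_0 ≅ Z^10, C_1 ≅ Z^21, C_2 ≅ Z^10.

Boundary ∂_1: C_1 → C_0 is given by ∂[p,q] = [q] − [p]. For instance
  ∂bg = g − b.
This gives a 10×21 integer matrix of rank 9; reducing to Smith normal form yields diagonal entries (1,1,1,1,1,1,1,1,1).

Boundary ∂_2: C_2 → C_1 sends each 2-simplex [p,q,r] to [q,r] − [p,r] + [p,q]. For instance
  ∂aef = ef − af + ae,
  ∂ceg = eg − cg + ce.
As a 21×10 matrix over Z this has rank 10, with invariant factors (1,1,1,1,1,1,1,1,1,1).

Now H_k = ker ∂_k / im ∂_{k+1}, so:

  H_0: rank C_0 − rank ∂_1 = 10 − 9 = 1, and the invariant factors of ∂_1 are all 1, so H_0 = Z.
  H_1: rank ker ∂_1 − rank ∂_2 = (21 − 9) − 10 = 2, and the invariant factors of ∂_2 are all 1, so H_1 = Z^2.
  H_2: rank ker ∂_2 − rank ∂_3 = (10 − 10) − 0 = 0, and there is no ∂_3, so H_2 = 0.

As a check, the Euler characteristic is 10 − 21 + 10 = -1, which agrees with 1 − 2 + 0 = -1.

H_0 ≅ Z,  H_1 ≅ Z^2,  H_2 = 0.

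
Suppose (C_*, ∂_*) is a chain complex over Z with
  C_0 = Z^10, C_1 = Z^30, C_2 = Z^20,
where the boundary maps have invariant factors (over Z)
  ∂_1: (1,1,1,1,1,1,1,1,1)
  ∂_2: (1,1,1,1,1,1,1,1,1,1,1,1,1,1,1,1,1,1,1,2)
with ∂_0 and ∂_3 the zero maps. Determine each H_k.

H_0: b_0 = 10 − 0 − 9 = 1; torsion from ∂_1 factors > 1: none. So H_0 = Z.
H_1: b_1 = 30 − 9 − 20 = 1; torsion from ∂_2 factors > 1: [2]. So H_1 = Z ⊕ Z/2Z.
H_2: b_2 = 20 − 20 − 0 = 0; torsion from ∂_3 factors > 1: none. So H_2 = 0.

H_0 = Z,  H_1 = Z ⊕ Z/2Z,  H_2 = 0.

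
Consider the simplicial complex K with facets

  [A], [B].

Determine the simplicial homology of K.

H_0 ≅ Z^2.

K has 2 vertices.
rank ∂_0 = 0, rank ∂_1 = 0 ⇒ b_0 = 2 − 0 − 0 = 2. So H_0 = Z^2.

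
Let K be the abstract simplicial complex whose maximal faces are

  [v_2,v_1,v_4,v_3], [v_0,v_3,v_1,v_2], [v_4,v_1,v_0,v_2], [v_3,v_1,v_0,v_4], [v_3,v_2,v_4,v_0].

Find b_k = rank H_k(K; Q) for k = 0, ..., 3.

b_0 = 1, b_1 = 0, b_2 = 0, b_3 = 1.

Take the total order v_0 < v_1 < v_2 < v_3 < v_4 on the vertex set. Then K (dimension 3) consists of the simplices:

  0-simplices (5): [v_0], [v_1], [v_2], [v_3], [v_4]
  1-simplices (10): [v_0,v_1], [v_0,v_2], [v_0,v_3], [v_0,v_4], [v_1,v_2], [v_1,v_3], [v_1,v_4], [v_2,v_3], [v_2,v_4], [v_3,v_4]
  2-simplices (10): [v_0,v_1,v_2], [v_0,v_1,v_3], [v_0,v_1,v_4], [v_0,v_2,v_3], [v_0,v_2,v_4], [v_0,v_3,v_4], [v_1,v_2,v_3], [v_1,v_2,v_4], [v_1,v_3,v_4], [v_2,v_3,v_4]
  3-simplices (5): [v_0,v_1,v_2,v_3], [v_0,v_1,v_2,v_4], [v_0,v_1,v_3,v_4], [v_0,v_2,v_3,v_4], [v_1,v_2,v_3,v_4]

Hence C_0 ≅ Z^5, C_1 ≅ Z^10, C_2 ≅ Z^10, C_3 ≅ Z^5.

∂_1: C_1 → C_0 maps an edge to its endpoints' difference, ∂[p,q] = q − p. For instance
  ∂[v_1,v_3] = [v_3] − [v_1].
This gives a 5×10 integer matrix of rank 4; reducing to Smith normal form yields diagonal entries (1,1,1,1).

The boundary map ∂_2: C_2 → C_1 sends each 2-simplex [p,q,r] to [q,r] − [p,r] + [p,q]. For instance
  ∂[v_0,v_2,v_3] = [v_2,v_3] − [v_0,v_3] + [v_0,v_2],
  ∂[v_0,v_3,v_4] = [v_3,v_4] − [v_0,v_4] + [v_0,v_3].
The 10×10 boundary matrix has rank 6 and Smith normal form diag(1,1,1,1,1,1).

The boundary map ∂_3: C_3 → C_2 sends each 3-simplex σ to the alternating sum Σ_i (−1)^i (σ with its i-th vertex removed). For instance
  ∂[v_0,v_1,v_3,v_4] = [v_1,v_3,v_4] − [v_0,v_3,v_4] + [v_0,v_1,v_4] − [v_0,v_1,v_3],
  ∂[v_0,v_1,v_2,v_3] = [v_1,v_2,v_3] − [v_0,v_2,v_3] + [v_0,v_1,v_3] − [v_0,v_1,v_2].
The resulting 10×5 matrix has rank 4, and its Smith normal form has invariant factors (1,1,1,1).

From H_k ≅ ker(∂_k) / im(∂_{k+1}) we obtain:

  H_0: rank C_0 − rank ∂_1 = 5 − 4 = 1, and the invariant factors of ∂_1 are all 1, so H_0 ≅ Z.
  H_1: rank ker ∂_1 − rank ∂_2 = (10 − 4) − 6 = 0, and the invariant factors of ∂_2 are all 1, so H_1 ≅ 0.
  H_2: rank ker ∂_2 − rank ∂_3 = (10 − 6) − 4 = 0, and the invariant factors of ∂_3 are all 1, so H_2 ≅ 0.
  H_3: rank ker ∂_3 − rank ∂_4 = (5 − 4) − 0 = 1, and there is no ∂_4, so H_3 ≅ Z.

Hence the Betti numbers are b_0 = 1, b_1 = 0, b_2 = 0, b_3 = 1.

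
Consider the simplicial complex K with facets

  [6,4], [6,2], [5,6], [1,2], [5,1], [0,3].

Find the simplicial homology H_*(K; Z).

K has 7 vertices, 6 edges.
rank ∂_0 = 0, rank ∂_1 = 5 ⇒ b_0 = 7 − 0 − 5 = 2; all invariant factors of ∂_1 are 1 so no torsion. So H_0 = Z^2.
rank ∂_1 = 5, rank ∂_2 = 0 ⇒ b_1 = 6 − 5 − 0 = 1. So H_1 = Z.

H_0 ≅ Z^2,  H_1 ≅ Z.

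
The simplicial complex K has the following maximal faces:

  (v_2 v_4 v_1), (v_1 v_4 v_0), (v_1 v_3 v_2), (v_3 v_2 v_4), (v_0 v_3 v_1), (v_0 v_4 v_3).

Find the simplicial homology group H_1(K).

K has 5 vertices, 9 edges, 6 triangles.
rank ∂_1 = 4, rank ∂_2 = 5 ⇒ b_1 = 9 − 4 − 5 = 0; all invariant factors of ∂_2 are 1 so no torsion. So H_1 ≅ 0.

H_1 ≅ 0.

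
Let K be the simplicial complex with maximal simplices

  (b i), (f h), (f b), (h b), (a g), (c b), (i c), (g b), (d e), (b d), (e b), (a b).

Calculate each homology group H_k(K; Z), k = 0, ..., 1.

We work with the vertex ordering a < b < c < d < e < f < g < h < i. The simplices of K, each written with vertices in increasing order, are:

  0-simplices (9): a, b, c, d, e, f, g, h, i
  1-simplices (12): ab, ag, bc, bd, be, bf, bg, bh, bi, ci, de, fh

Hence C_0 ≅ Z^9, C_1 ≅ Z^12.

∂_1: C_1 → C_0 is given by ∂[p,q] = [q] − [p].
This gives a 9×12 integer matrix of rank 8; reducing to Smith normal form yields diagonal entries (1,1,1,1,1,1,1,1).

Reading off H_k = ker ∂_k / im ∂_{k+1}:

  H_0: rank C_0 − rank ∂_1 = 9 − 8 = 1, and the invariant factors of ∂_1 are all 1, so H_0 = Z.
  H_1: rank ker ∂_1 − rank ∂_2 = (12 − 8) − 0 = 4, and there is no ∂_2, so H_1 = Z^4.

H_0 = Z,  H_1 = Z^4.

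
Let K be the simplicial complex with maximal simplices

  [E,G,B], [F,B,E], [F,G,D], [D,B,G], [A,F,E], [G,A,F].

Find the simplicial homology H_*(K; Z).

H_0 = Z,  H_1 = Z,  H_2 = 0.

K has 6 vertices, 12 edges, 6 triangles.
rank ∂_0 = 0, rank ∂_1 = 5 ⇒ b_0 = 6 − 0 − 5 = 1; all invariant factors of ∂_1 are 1 so no torsion. So H_0 = Z.
rank ∂_1 = 5, rank ∂_2 = 6 ⇒ b_1 = 12 − 5 − 6 = 1; all invariant factors of ∂_2 are 1 so no torsion. So H_1 = Z.
rank ∂_2 = 6, rank ∂_3 = 0 ⇒ b_2 = 6 − 6 − 0 = 0. So H_2 = 0.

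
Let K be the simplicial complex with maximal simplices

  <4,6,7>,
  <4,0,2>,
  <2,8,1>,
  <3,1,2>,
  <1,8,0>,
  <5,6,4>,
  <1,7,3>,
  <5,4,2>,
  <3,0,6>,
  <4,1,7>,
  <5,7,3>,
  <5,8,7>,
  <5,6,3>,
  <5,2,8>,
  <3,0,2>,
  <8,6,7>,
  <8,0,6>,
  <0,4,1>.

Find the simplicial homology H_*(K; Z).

H_0 ≅ Z,  H_1 ≅ Z ⊕ Z_2,  H_2 = 0.

Order the vertices as 0 < 1 < 2 < 3 < 4 < 5 < 6 < 7 < 8. Listing each simplex with vertices in this order, K has dimension 2 with simplices:

  0-simplices (9): [0], [1], [2], [3], [4], [5], [6], [7], [8]
  1-simplices (27): (27 of them)
  2-simplices (18): [0,1,4], [0,1,8], [0,2,3], [0,2,4], [0,3,6], [0,6,8], [1,2,3], [1,2,8], [1,3,7], [1,4,7], [2,4,5], [2,5,8], [3,5,6], [3,5,7], [4,5,6], [4,6,7], [5,7,8], [6,7,8]

Hence C_0 ≅ Z^9, C_1 ≅ Z^27, C_2 ≅ Z^18.

The boundary map ∂_1: C_1 → C_0 is given by ∂[p,q] = [q] − [p].
This gives a 9×27 integer matrix of rank 8; reducing to Smith normal form yields diagonal entries (1,1,1,1,1,1,1,1).

Boundary ∂_2: C_2 → C_1 sends each 2-simplex [p,q,r] to [q,r] − [p,r] + [p,q]. For instance
  ∂[0,2,4] = [2,4] − [0,4] + [0,2],
  ∂[1,4,7] = [4,7] − [1,7] + [1,4].
This gives a 27×18 integer matrix of rank 18; reducing to Smith normal form yields diagonal entries (1,1,1,1,1,1,1,1,1,1,1,1,1,1,1,1,1,2).

Now H_k = ker ∂_k / im ∂_{k+1}, so:

  H_0: rank C_0 − rank ∂_1 = 9 − 8 = 1, and the invariant factors of ∂_1 are all 1, so H_0 ≅ Z.
  H_1: rank ker ∂_1 − rank ∂_2 = (27 − 8) − 18 = 1, and ∂_2 has invariant factor 2 > 1, so H_1 ≅ Z ⊕ Z_2.
  H_2: rank ker ∂_2 − rank ∂_3 = (18 − 18) − 0 = 0, and there is no ∂_3, so H_2 ≅ 0.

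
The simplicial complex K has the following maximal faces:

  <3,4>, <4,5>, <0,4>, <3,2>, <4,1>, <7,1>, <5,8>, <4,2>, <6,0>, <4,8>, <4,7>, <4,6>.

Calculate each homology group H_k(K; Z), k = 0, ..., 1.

H_0 ≅ Z,  H_1 ≅ Z^4.

We work with the vertex ordering 0 < 1 < 2 < 3 < 4 < 5 < 6 < 7 < 8. The simplices of K, each written with vertices in increasing order, are:

  0-simplices (9): [0], [1], [2], [3], [4], [5], [6], [7], [8]
  1-simplices (12): [0,4], [0,6], [1,4], [1,7], [2,3], [2,4], [3,4], [4,5], [4,6], [4,7], [4,8], [5,8]

giving chain groups C_0 ≅ Z^9, C_1 ≅ Z^12.

Boundary ∂_1: C_1 → C_0 is given by ∂[p,q] = [q] − [p].
This gives a 9×12 integer matrix of rank 8; reducing to Smith normal form yields diagonal entries (1,1,1,1,1,1,1,1).

Reading off H_k = ker ∂_k / im ∂_{k+1}:

  H_0: rank C_0 − rank ∂_1 = 9 − 8 = 1, and the invariant factors of ∂_1 are all 1, so H_0 ≅ Z.
  H_1: rank ker ∂_1 − rank ∂_2 = (12 − 8) − 0 = 4, and there is no ∂_2, so H_1 ≅ Z^4.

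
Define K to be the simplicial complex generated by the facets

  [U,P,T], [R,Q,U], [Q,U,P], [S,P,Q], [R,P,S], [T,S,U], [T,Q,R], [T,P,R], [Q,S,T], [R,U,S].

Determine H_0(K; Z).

H_0 = Z.

We work with the vertex ordering P < Q < R < S < T < U. The simplices of K, each written with vertices in increasing order, are:

  0-simplices (6): P, Q, R, S, T, U
  1-simplices (15): PQ, PR, PS, PT, PU, QR, QS, QT, QU, RS, RT, RU, ST, SU, TU
  2-simplices (10): PQS, PQU, PRS, PRT, PTU, QRT, QRU, QST, RSU, STU

Hence C_0 ≅ Z^6, C_1 ≅ Z^15, C_2 ≅ Z^10.

Boundary ∂_1: C_1 → C_0 maps an edge to its endpoints' difference, ∂[p,q] = q − p.
This gives a 6×15 integer matrix of rank 5; reducing to Smith normal form yields diagonal entries (1,1,1,1,1).

∂_2: C_2 → C_1 sends each 2-simplex [p,q,r] to [q,r] − [p,r] + [p,q]. For instance
  ∂PQS = QS − PS + PQ,
  ∂QST = ST − QT + QS.
The 15×10 boundary matrix has rank 10 and Smith normal form diag(1,1,1,1,1,1,1,1,1,2).

From H_k ≅ ker(∂_k) / im(∂_{k+1}) we obtain:

  H_0: rank C_0 − rank ∂_1 = 6 − 5 = 1, and the invariant factors of ∂_1 are all 1, so H_0 = Z.

(K is a triangulation of the real projective plane RP^2.)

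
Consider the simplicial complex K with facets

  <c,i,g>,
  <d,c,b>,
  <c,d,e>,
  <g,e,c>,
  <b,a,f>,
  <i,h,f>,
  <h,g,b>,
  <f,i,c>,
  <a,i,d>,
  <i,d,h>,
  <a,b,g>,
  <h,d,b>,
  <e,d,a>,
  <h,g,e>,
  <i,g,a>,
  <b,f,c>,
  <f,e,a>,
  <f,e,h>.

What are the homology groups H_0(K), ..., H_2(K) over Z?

H_0 ≅ Z,  H_1 ≅ Z^2,  H_2 ≅ Z.

Order the vertices as a < b < c < d < e < f < g < h < i. Listing each simplex with vertices in this order, K has dimension 2 with simplices:

  0-simplices (9): a, b, c, d, e, f, g, h, i
  1-simplices (27): ab, ad, ae, af, ag, ai, bc, bd, bf, bg, bh, cd, ce, cf, cg, ci, de, dh, di, ef, eg, eh, fh, fi, gh, gi, hi
  2-simplices (18): abf, abg, ade, adi, aef, agi, bcd, bcf, bdh, bgh, cde, ceg, cfi, cgi, dhi, efh, egh, fhi

so the chain groups are C_0 ≅ Z^9, C_1 ≅ Z^27, C_2 ≅ Z^18.

The boundary map ∂_1: C_1 → C_0 is given by ∂[p,q] = [q] − [p].
The resulting 9×27 matrix has rank 8, and its Smith normal form has invariant factors (1,1,1,1,1,1,1,1).

The boundary map ∂_2: C_2 → C_1 acts by ∂[p,q,r] = [q,r] − [p,r] + [p,q]. For instance
  ∂bdh = dh − bh + bd,
  ∂cfi = fi − ci + cf.
As a 27×18 matrix over Z this has rank 17, with invariant factors (1,1,1,1,1,1,1,1,1,1,1,1,1,1,1,1,1).

Now H_k = ker ∂_k / im ∂_{k+1}, so:

  H_0: rank C_0 − rank ∂_1 = 9 − 8 = 1, and the invariant factors of ∂_1 are all 1, so H_0 ≅ Z.
  H_1: rank ker ∂_1 − rank ∂_2 = (27 − 8) − 17 = 2, and the invariant factors of ∂_2 are all 1, so H_1 ≅ Z^2.
  H_2: rank ker ∂_2 − rank ∂_3 = (18 − 17) − 0 = 1, and there is no ∂_3, so H_2 ≅ Z.

As a check, the Euler characteristic is 9 − 27 + 18 = 0, which agrees with 1 − 2 + 1 = 0.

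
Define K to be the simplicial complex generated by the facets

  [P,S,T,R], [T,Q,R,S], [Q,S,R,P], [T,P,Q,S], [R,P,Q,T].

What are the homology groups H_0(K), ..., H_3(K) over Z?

H_0 = Z,  H_1 = 0,  H_2 = 0,  H_3 = Z.

Fix the vertex order P < Q < R < S < T and write every simplex with vertices in increasing order. Then dim K = 3 and the simplices of K are:

  0-simplices (5): P, Q, R, S, T
  1-simplices (10): PQ, PR, PS, PT, QR, QS, QT, RS, RT, ST
  2-simplices (10): PQR, PQS, PQT, PRS, PRT, PST, QRS, QRT, QST, RST
  3-simplices (5): PQRS, PQRT, PQST, PRST, QRST

Hence C_0 ≅ Z^5, C_1 ≅ Z^10, C_2 ≅ Z^10, C_3 ≅ Z^5.

Boundary ∂_1: C_1 → C_0 sends each edge [p,q] (with p < q) to q − p.
As a 5×10 matrix over Z this has rank 4, with invariant factors (1,1,1,1).

∂_2: C_2 → C_1 acts by ∂[p,q,r] = [q,r] − [p,r] + [p,q]. For instance
  ∂QST = ST − QT + QS,
  ∂PQS = QS − PS + PQ.
This gives a 10×10 integer matrix of rank 6; reducing to Smith normal form yields diagonal entries (1,1,1,1,1,1).

∂_3: C_3 → C_2 sends each 3-simplex σ to the alternating sum Σ_i (−1)^i (σ with its i-th vertex removed). For instance
  ∂QRST = RST − QST + QRT − QRS,
  ∂PRST = RST − PST + PRT − PRS.
As a 10×5 matrix over Z this has rank 4, with invariant factors (1,1,1,1).

Reading off H_k = ker ∂_k / im ∂_{k+1}:

  H_0: rank C_0 − rank ∂_1 = 5 − 4 = 1, and the invariant factors of ∂_1 are all 1, so H_0 ≅ Z.
  H_1: rank ker ∂_1 − rank ∂_2 = (10 − 4) − 6 = 0, and the invariant factors of ∂_2 are all 1, so H_1 ≅ 0.
  H_2: rank ker ∂_2 − rank ∂_3 = (10 − 6) − 4 = 0, and the invariant factors of ∂_3 are all 1, so H_2 ≅ 0.
  H_3: rank ker ∂_3 − rank ∂_4 = (5 − 4) − 0 = 1, and there is no ∂_4, so H_3 ≅ Z.

As a check, the Euler characteristic is 5 − 10 + 10 − 5 = 0, which agrees with 1 − 0 + 0 − 1 = 0.
(K is a triangulation of the 3-sphere S^3.)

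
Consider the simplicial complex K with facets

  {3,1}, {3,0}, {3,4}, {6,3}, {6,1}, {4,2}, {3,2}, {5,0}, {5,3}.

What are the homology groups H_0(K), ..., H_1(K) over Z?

Order the vertices as 0 < 1 < 2 < 3 < 4 < 5 < 6. Listing each simplex with vertices in this order, K has dimension 1 with simplices:

  0-simplices (7): [0], [1], [2], [3], [4], [5], [6]
  1-simplices (9): [0,3], [0,5], [1,3], [1,6], [2,3], [2,4], [3,4], [3,5], [3,6]

so the chain groups are C_0 ≅ Z^7, C_1 ≅ Z^9.

Boundary ∂_1: C_1 → C_0 maps an edge to its endpoints' difference, ∂[p,q] = q − p. For instance
  ∂[3,5] = [5] − [3].
This gives a 7×9 integer matrix of rank 6; reducing to Smith normal form yields diagonal entries (1,1,1,1,1,1).

Computing H_k = (kernel of ∂_k) / (image of ∂_{k+1}):

  H_0: rank C_0 − rank ∂_1 = 7 − 6 = 1, and the invariant factors of ∂_1 are all 1, so H_0 ≅ Z.
  H_1: rank ker ∂_1 − rank ∂_2 = (9 − 6) − 0 = 3, and there is no ∂_2, so H_1 ≅ Z^3.

H_0 ≅ Z,  H_1 ≅ Z^3.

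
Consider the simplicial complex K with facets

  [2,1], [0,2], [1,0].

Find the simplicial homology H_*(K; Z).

H_0 = Z,  H_1 = Z.

Fix the vertex order 0 < 1 < 2 and write every simplex with vertices in increasing order. Then dim K = 1 and the simplices of K are:

  0-simplices (3): [0], [1], [2]
  1-simplices (3): [0,1], [0,2], [1,2]

so the chain groups are C_0 ≅ Z^3, C_1 ≅ Z^3.

∂_1: C_1 → C_0 sends each edge [p,q] (with p < q) to q − p.
The resulting 3×3 matrix has rank 2, and its Smith normal form has invariant factors (1,1).

Reading off H_k = ker ∂_k / im ∂_{k+1}:

  H_0: rank C_0 − rank ∂_1 = 3 − 2 = 1, and the invariant factors of ∂_1 are all 1, so H_0 = Z.
  H_1: rank ker ∂_1 − rank ∂_2 = (3 − 2) − 0 = 1, and there is no ∂_2, so H_1 = Z.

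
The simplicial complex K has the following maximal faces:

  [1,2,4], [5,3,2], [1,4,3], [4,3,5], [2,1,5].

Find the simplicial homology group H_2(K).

Fix the vertex order 1 < 2 < 3 < 4 < 5 and write every simplex with vertices in increasing order. Then dim K = 2 and the simplices of K are:

  0-simplices (5): [1], [2], [3], [4], [5]
  1-simplices (10): [1,2], [1,3], [1,4], [1,5], [2,3], [2,4], [2,5], [3,4], [3,5], [4,5]
  2-simplices (5): [1,2,4], [1,2,5], [1,3,4], [2,3,5], [3,4,5]

giving chain groups C_0 ≅ Z^5, C_1 ≅ Z^10, C_2 ≅ Z^5.

∂_1: C_1 → C_0 maps an edge to its endpoints' difference, ∂[p,q] = q − p. For instance
  ∂[4,5] = [5] − [4].
The resulting 5×10 matrix has rank 4, and its Smith normal form has invariant factors (1,1,1,1).

Boundary ∂_2: C_2 → C_1 acts by ∂[p,q,r] = [q,r] − [p,r] + [p,q]. For instance
  ∂[2,3,5] = [3,5] − [2,5] + [2,3],
  ∂[3,4,5] = [4,5] − [3,5] + [3,4].
The resulting 10×5 matrix has rank 5, and its Smith normal form has invariant factors (1,1,1,1,1).

Now H_k = ker ∂_k / im ∂_{k+1}, so:

  H_2: rank ker ∂_2 − rank ∂_3 = (5 − 5) − 0 = 0, and there is no ∂_3, so H_2 ≅ 0.

(K is a triangulation of the Möbius band.)

H_2 = 0.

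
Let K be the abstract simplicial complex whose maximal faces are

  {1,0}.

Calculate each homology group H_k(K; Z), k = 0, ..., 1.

H_0 = Z,  H_1 = 0.

Take the total order 0 < 1 on the vertex set. Then K (dimension 1) consists of the simplices:

  0-simplices (2): [0], [1]
  1-simplices (1): [0,1]

so the chain groups are C_0 ≅ Z^2, C_1 ≅ Z^1.

Boundary ∂_1: C_1 → C_0 is given by ∂[p,q] = [q] − [p]. For instance
  ∂[0,1] = [1] − [0].
This gives a 2×1 integer matrix of rank 1; reducing to Smith normal form yields diagonal entries (1).

Reading off H_k = ker ∂_k / im ∂_{k+1}:

  H_0: rank C_0 − rank ∂_1 = 2 − 1 = 1, and the invariant factors of ∂_1 are all 1, so H_0 = Z.
  H_1: rank ker ∂_1 − rank ∂_2 = (1 − 1) − 0 = 0, and there is no ∂_2, so H_1 = 0.

As a check, the Euler characteristic is 2 − 1 = 1, which agrees with 1 − 0 = 1.
(K is a triangulation of the 1-simplex.)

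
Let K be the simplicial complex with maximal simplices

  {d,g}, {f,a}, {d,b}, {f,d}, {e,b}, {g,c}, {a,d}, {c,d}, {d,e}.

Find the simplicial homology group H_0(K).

Fix the vertex order a < b < c < d < e < f < g and write every simplex with vertices in increasing order. Then dim K = 1 and the simplices of K are:

  0-simplices (7): a, b, c, d, e, f, g
  1-simplices (9): ad, af, bd, be, cd, cg, de, df, dg

giving chain groups C_0 ≅ Z^7, C_1 ≅ Z^9.

The boundary map ∂_1: C_1 → C_0 maps an edge to its endpoints' difference, ∂[p,q] = q − p. For instance
  ∂df = f − d.
As a 7×9 matrix over Z this has rank 6, with invariant factors (1,1,1,1,1,1).

Reading off H_k = ker ∂_k / im ∂_{k+1}:

  H_0: rank C_0 − rank ∂_1 = 7 − 6 = 1, and the invariant factors of ∂_1 are all 1, so H_0 ≅ Z.

H_0 = Z.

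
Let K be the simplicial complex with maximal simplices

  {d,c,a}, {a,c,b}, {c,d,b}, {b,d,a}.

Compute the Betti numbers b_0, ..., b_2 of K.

K has 4 vertices, 6 edges, 4 triangles.
rank ∂_0 = 0, rank ∂_1 = 3 ⇒ b_0 = 4 − 0 − 3 = 1; all invariant factors of ∂_1 are 1 so no torsion. So H_0 = Z.
rank ∂_1 = 3, rank ∂_2 = 3 ⇒ b_1 = 6 − 3 − 3 = 0; all invariant factors of ∂_2 are 1 so no torsion. So H_1 = 0.
rank ∂_2 = 3, rank ∂_3 = 0 ⇒ b_2 = 4 − 3 − 0 = 1. So H_2 = Z.

b_0 = 1, b_1 = 0, b_2 = 1.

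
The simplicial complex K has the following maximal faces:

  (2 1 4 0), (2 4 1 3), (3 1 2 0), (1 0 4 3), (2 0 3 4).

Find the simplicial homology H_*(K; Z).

H_0 ≅ Z,  H_1 = 0,  H_2 = 0,  H_3 ≅ Z.

K has 5 vertices, 10 edges, 10 triangles, 5 3-simplices.
rank ∂_0 = 0, rank ∂_1 = 4 ⇒ b_0 = 5 − 0 − 4 = 1; all invariant factors of ∂_1 are 1 so no torsion. So H_0 ≅ Z.
rank ∂_1 = 4, rank ∂_2 = 6 ⇒ b_1 = 10 − 4 − 6 = 0; all invariant factors of ∂_2 are 1 so no torsion. So H_1 ≅ 0.
rank ∂_2 = 6, rank ∂_3 = 4 ⇒ b_2 = 10 − 6 − 4 = 0; all invariant factors of ∂_3 are 1 so no torsion. So H_2 ≅ 0.
rank ∂_3 = 4, rank ∂_4 = 0 ⇒ b_3 = 5 − 4 − 0 = 1. So H_3 ≅ Z.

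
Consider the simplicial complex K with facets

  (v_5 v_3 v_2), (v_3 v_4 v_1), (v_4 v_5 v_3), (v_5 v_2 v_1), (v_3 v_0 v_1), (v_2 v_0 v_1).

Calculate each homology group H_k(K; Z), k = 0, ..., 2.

Order the vertices as v_0 < v_1 < v_2 < v_3 < v_4 < v_5. Listing each simplex with vertices in this order, K has dimension 2 with simplices:

  0-simplices (6): [v_0], [v_1], [v_2], [v_3], [v_4], [v_5]
  1-simplices (12): [v_0,v_1], [v_0,v_2], [v_0,v_3], [v_1,v_2], [v_1,v_3], [v_1,v_4], [v_1,v_5], [v_2,v_3], [v_2,v_5], [v_3,v_4], [v_3,v_5], [v_4,v_5]
  2-simplices (6): [v_0,v_1,v_2], [v_0,v_1,v_3], [v_1,v_2,v_5], [v_1,v_3,v_4], [v_2,v_3,v_5], [v_3,v_4,v_5]

so the chain groups are C_0 ≅ Z^6, C_1 ≅ Z^12, C_2 ≅ Z^6.

The boundary map ∂_1: C_1 → C_0 maps an edge to its endpoints' difference, ∂[p,q] = q − p. For instance
  ∂[v_0,v_3] = [v_3] − [v_0].
As a 6×12 matrix over Z this has rank 5, with invariant factors (1,1,1,1,1).

The boundary map ∂_2: C_2 → C_1 maps a triangle to the signed sum of its edges. For instance
  ∂[v_2,v_3,v_5] = [v_3,v_5] − [v_2,v_5] + [v_2,v_3],
  ∂[v_3,v_4,v_5] = [v_4,v_5] − [v_3,v_5] + [v_3,v_4].
The resulting 12×6 matrix has rank 6, and its Smith normal form has invariant factors (1,1,1,1,1,1).

Now H_k = ker ∂_k / im ∂_{k+1}, so:

  H_0: rank C_0 − rank ∂_1 = 6 − 5 = 1, and the invariant factors of ∂_1 are all 1, so H_0 = Z.
  H_1: rank ker ∂_1 − rank ∂_2 = (12 − 5) − 6 = 1, and the invariant factors of ∂_2 are all 1, so H_1 = Z.
  H_2: rank ker ∂_2 − rank ∂_3 = (6 − 6) − 0 = 0, and there is no ∂_3, so H_2 = 0.

As a check, the Euler characteristic is 6 − 12 + 6 = 0, which agrees with 1 − 1 + 0 = 0.

H_0 = Z,  H_1 = Z,  H_2 = 0.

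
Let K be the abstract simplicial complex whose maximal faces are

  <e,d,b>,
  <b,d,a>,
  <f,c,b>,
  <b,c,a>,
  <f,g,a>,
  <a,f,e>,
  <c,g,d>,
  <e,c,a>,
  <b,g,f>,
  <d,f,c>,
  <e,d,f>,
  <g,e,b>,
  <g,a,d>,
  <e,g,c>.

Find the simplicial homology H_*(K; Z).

Fix the vertex order a < b < c < d < e < f < g and write every simplex with vertices in increasing order. Then dim K = 2 and the simplices of K are:

  0-simplices (7): a, b, c, d, e, f, g
  1-simplices (21): ab, ac, ad, ae, af, ag, bc, bd, be, bf, bg, cd, ce, cf, cg, de, df, dg, ef, eg, fg
  2-simplices (14): abc, abd, ace, adg, aef, afg, bcf, bde, beg, bfg, cdf, cdg, ceg, def

giving chain groups C_0 ≅ Z^7, C_1 ≅ Z^21, C_2 ≅ Z^14.

∂_1: C_1 → C_0 sends each edge [p,q] (with p < q) to q − p. For instance
  ∂cd = d − c.
As a 7×21 matrix over Z this has rank 6, with invariant factors (1,1,1,1,1,1).

∂_2: C_2 → C_1 sends each 2-simplex [p,q,r] to [q,r] − [p,r] + [p,q]. For instance
  ∂def = ef − df + de,
  ∂abc = bc − ac + ab.
The resulting 21×14 matrix has rank 13, and its Smith normal form has invariant factors (1,1,1,1,1,1,1,1,1,1,1,1,1).

Now H_k = ker ∂_k / im ∂_{k+1}, so:

  H_0: rank C_0 − rank ∂_1 = 7 − 6 = 1, and the invariant factors of ∂_1 are all 1, so H_0 = Z.
  H_1: rank ker ∂_1 − rank ∂_2 = (21 − 6) − 13 = 2, and the invariant factors of ∂_2 are all 1, so H_1 = Z^2.
  H_2: rank ker ∂_2 − rank ∂_3 = (14 − 13) − 0 = 1, and there is no ∂_3, so H_2 = Z.

H_0 ≅ Z,  H_1 ≅ Z^2,  H_2 ≅ Z.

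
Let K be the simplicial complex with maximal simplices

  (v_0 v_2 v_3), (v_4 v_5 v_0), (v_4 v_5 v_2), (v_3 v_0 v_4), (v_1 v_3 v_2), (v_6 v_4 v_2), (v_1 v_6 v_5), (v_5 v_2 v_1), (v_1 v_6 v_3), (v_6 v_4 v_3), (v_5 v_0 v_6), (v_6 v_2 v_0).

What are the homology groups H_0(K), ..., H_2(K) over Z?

H_0 = Z,  H_1 = Z/2,  H_2 = 0.

We work with the vertex ordering v_0 < v_1 < v_2 < v_3 < v_4 < v_5 < v_6. The simplices of K, each written with vertices in increasing order, are:

  0-simplices (7): [v_0], [v_1], [v_2], [v_3], [v_4], [v_5], [v_6]
  1-simplices (18): (18 of them)
  2-simplices (12): (12 of them)

giving chain groups C_0 ≅ Z^7, C_1 ≅ Z^18, C_2 ≅ Z^12.

∂_1: C_1 → C_0 maps an edge to its endpoints' difference, ∂[p,q] = q − p.
This gives a 7×18 integer matrix of rank 6; reducing to Smith normal form yields diagonal entries (1,1,1,1,1,1).

Boundary ∂_2: C_2 → C_1 acts by ∂[p,q,r] = [q,r] − [p,r] + [p,q]. For instance
  ∂[v_0,v_2,v_3] = [v_2,v_3] − [v_0,v_3] + [v_0,v_2],
  ∂[v_3,v_4,v_6] = [v_4,v_6] − [v_3,v_6] + [v_3,v_4].
This gives a 18×12 integer matrix of rank 12; reducing to Smith normal form yields diagonal entries (1,1,1,1,1,1,1,1,1,1,1,2).

Reading off H_k = ker ∂_k / im ∂_{k+1}:

  H_0: rank C_0 − rank ∂_1 = 7 − 6 = 1, and the invariant factors of ∂_1 are all 1, so H_0 ≅ Z.
  H_1: rank ker ∂_1 − rank ∂_2 = (18 − 6) − 12 = 0, and ∂_2 has invariant factor 2 > 1, so H_1 ≅ Z/2.
  H_2: rank ker ∂_2 − rank ∂_3 = (12 − 12) − 0 = 0, and there is no ∂_3, so H_2 ≅ 0.

(K is a triangulation of the real projective plane RP^2.)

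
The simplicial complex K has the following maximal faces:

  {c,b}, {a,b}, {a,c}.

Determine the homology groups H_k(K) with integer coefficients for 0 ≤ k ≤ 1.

We work with the vertex ordering a < b < c. The simplices of K, each written with vertices in increasing order, are:

  0-simplices (3): a, b, c
  1-simplices (3): ab, ac, bc

giving chain groups C_0 ≅ Z^3, C_1 ≅ Z^3.

∂_1: C_1 → C_0 sends each edge [p,q] (with p < q) to q − p. For instance
  ∂bc = c − b.
The resulting 3×3 matrix has rank 2, and its Smith normal form has invariant factors (1,1).

From H_k ≅ ker(∂_k) / im(∂_{k+1}) we obtain:

  H_0: rank C_0 − rank ∂_1 = 3 − 2 = 1, and the invariant factors of ∂_1 are all 1, so H_0 ≅ Z.
  H_1: rank ker ∂_1 − rank ∂_2 = (3 − 2) − 0 = 1, and there is no ∂_2, so H_1 ≅ Z.

As a check, the Euler characteristic is 3 − 3 = 0, which agrees with 1 − 1 = 0.

H_0 ≅ Z,  H_1 ≅ Z.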